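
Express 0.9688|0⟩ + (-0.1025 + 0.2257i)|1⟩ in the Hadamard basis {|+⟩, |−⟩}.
(0.6126 + 0.1596i)|+⟩ + (0.7575 - 0.1596i)|−⟩

With |ψ⟩ = α|0⟩ + β|1⟩, the Hadamard-basis coefficients are ⟨+|ψ⟩ = (α + β)/√2 and ⟨−|ψ⟩ = (α − β)/√2.
Here α = 0.9688, β = (-0.1025 + 0.2257i): (α + β)/√2 = (0.6126 + 0.1596i), (α − β)/√2 = (0.7575 - 0.1596i).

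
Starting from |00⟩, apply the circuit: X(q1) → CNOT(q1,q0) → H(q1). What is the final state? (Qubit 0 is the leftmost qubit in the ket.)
1/√2|10⟩ - 1/√2|11⟩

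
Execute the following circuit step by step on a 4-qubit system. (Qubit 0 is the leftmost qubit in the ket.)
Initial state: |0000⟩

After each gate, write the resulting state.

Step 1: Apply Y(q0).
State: i|1000⟩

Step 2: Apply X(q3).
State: i|1001⟩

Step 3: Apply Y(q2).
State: -|1011⟩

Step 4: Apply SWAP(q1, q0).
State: -|0111⟩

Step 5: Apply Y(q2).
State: i|0101⟩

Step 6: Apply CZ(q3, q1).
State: -i|0101⟩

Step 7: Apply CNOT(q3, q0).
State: -i|1101⟩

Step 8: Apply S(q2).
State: -i|1101⟩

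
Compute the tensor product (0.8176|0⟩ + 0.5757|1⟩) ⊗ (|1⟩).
0.8176|01⟩ + 0.5757|11⟩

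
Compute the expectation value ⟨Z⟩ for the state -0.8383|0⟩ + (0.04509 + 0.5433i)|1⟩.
0.4055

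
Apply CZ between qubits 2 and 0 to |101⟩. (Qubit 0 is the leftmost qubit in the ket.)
-|101⟩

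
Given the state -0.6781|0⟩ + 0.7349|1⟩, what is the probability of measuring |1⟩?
0.5401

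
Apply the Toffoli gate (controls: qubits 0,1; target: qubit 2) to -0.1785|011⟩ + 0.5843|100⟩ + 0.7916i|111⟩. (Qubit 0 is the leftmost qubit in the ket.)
-0.1785|011⟩ + 0.5843|100⟩ + 0.7916i|110⟩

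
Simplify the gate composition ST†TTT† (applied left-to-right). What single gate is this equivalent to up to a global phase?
S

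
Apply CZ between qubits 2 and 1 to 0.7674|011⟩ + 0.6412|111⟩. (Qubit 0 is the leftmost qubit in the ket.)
-0.7674|011⟩ - 0.6412|111⟩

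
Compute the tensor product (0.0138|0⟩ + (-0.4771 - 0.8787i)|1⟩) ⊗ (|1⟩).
0.0138|01⟩ + (-0.4771 - 0.8787i)|11⟩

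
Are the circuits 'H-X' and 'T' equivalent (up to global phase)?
No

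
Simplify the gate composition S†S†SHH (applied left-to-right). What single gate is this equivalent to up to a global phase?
S†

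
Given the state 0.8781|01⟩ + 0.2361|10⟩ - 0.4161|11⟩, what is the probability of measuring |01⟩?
0.7711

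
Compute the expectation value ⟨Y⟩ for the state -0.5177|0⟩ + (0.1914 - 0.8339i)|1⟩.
0.8634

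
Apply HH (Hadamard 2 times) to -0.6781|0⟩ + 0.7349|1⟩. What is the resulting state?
-0.6781|0⟩ + 0.7349|1⟩

H² = I, so an even number of Hadamards cancels: H^2 = I and the state is unchanged.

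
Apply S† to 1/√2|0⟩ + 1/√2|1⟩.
1/√2|0⟩ - (1/√2)i|1⟩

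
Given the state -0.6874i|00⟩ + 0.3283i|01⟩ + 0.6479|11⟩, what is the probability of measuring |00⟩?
0.4725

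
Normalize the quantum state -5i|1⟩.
-i|1⟩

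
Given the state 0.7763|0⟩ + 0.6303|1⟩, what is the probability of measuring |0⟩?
0.6026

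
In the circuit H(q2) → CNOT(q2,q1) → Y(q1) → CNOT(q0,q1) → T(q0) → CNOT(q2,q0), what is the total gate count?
6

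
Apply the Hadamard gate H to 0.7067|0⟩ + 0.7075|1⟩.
|0⟩ - 0.0005657|1⟩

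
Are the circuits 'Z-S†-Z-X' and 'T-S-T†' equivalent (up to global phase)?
No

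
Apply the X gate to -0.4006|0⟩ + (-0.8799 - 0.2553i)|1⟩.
(-0.8799 - 0.2553i)|0⟩ - 0.4006|1⟩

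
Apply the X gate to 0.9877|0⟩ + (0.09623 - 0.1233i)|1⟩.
(0.09623 - 0.1233i)|0⟩ + 0.9877|1⟩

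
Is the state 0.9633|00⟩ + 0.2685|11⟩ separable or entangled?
Entangled

Writing the state as a|00⟩ + b|01⟩ + c|10⟩ + d|11⟩, it is a product state iff ad − bc = 0.
Here (a, b, c, d) = (0.9633, 0, 0, 0.2685): ad − bc = (0.9633)(0.2685) − (0)(0) = 0.2586 ≠ 0, so the state is entangled.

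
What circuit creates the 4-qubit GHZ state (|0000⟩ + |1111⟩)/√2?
H(q0) → CNOT(q0,q1) → CNOT(q0,q2) → CNOT(q0,q3)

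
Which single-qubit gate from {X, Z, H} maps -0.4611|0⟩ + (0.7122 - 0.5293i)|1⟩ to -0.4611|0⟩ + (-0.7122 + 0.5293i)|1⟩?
Z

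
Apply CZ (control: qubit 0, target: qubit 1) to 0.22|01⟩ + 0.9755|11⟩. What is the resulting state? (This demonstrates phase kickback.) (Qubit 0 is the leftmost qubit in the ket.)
0.22|01⟩ - 0.9755|11⟩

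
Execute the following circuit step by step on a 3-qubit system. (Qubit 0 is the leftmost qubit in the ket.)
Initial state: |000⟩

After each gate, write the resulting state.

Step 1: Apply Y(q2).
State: i|001⟩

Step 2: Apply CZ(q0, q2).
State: i|001⟩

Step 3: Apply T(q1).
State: i|001⟩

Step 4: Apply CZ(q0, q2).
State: i|001⟩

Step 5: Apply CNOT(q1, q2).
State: i|001⟩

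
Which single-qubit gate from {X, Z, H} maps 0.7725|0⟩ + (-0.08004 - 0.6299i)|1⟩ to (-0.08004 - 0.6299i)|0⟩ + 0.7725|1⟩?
X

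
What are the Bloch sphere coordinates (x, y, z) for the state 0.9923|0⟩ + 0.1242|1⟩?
(0.2465, 0, 0.9692)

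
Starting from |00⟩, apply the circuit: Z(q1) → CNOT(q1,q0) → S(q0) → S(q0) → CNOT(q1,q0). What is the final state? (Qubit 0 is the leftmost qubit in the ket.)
|00⟩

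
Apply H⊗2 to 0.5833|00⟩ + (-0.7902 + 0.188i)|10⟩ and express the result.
(-0.1035 + 0.094i)|00⟩ + (-0.1035 + 0.094i)|01⟩ + (0.6868 - 0.094i)|10⟩ + (0.6868 - 0.094i)|11⟩

H⊗2 gives amp(|y⟩) = (1/2) Σ_x (−1)^(x·y) amp(|x⟩), where x·y is the number of positions in which both x and y have a 1.
|00⟩: (0.5833 + (-0.7902 + 0.188i))/2 = (-0.1035 + 0.094i)
|01⟩: (0.5833 + (-0.7902 + 0.188i))/2 = (-0.1035 + 0.094i)
|10⟩: (0.5833 - (-0.7902 + 0.188i))/2 = (0.6868 - 0.094i)
|11⟩: (0.5833 - (-0.7902 + 0.188i))/2 = (0.6868 - 0.094i)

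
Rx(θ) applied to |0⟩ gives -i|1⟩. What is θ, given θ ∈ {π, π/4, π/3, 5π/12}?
π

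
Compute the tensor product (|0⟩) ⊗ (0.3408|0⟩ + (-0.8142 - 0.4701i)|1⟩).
0.3408|00⟩ + (-0.8142 - 0.4701i)|01⟩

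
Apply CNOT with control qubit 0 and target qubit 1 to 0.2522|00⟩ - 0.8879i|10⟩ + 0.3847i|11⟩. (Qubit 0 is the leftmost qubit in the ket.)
0.2522|00⟩ + 0.3847i|10⟩ - 0.8879i|11⟩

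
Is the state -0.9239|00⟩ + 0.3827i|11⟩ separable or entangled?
Entangled

Writing the state as a|00⟩ + b|01⟩ + c|10⟩ + d|11⟩, it is a product state iff ad − bc = 0.
Here (a, b, c, d) = (-0.9239, 0, 0, 0.3827i): ad − bc = (-0.9239)(0.3827i) − (0)(0) = -0.3536i ≠ 0, so the state is entangled.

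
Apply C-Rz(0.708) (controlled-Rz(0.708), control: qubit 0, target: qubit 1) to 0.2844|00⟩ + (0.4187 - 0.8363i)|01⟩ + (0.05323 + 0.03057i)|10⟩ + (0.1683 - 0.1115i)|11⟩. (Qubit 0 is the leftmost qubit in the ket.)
0.2844|00⟩ + (0.4187 - 0.8363i)|01⟩ + (0.06053 + 0.01022i)|10⟩ + (0.1965 - 0.04624i)|11⟩

C-Rz(0.708) leaves the control-|0⟩ kets |00⟩, |01⟩ unchanged and applies Rz(0.708) to qubit 1 on the control-|1⟩ pair (|10⟩, |11⟩).
Rz(0.708) = [[e^(−iθ/2), 0], [0, e^(iθ/2)]] with e^(±iθ/2) = cos(θ/2) ± i·sin(θ/2); θ = 0.708, cos(θ/2) ≈ 0.937994, sin(θ/2) ≈ 0.346653.
With a = amp(|10⟩) = (0.05323 + 0.03057i) and b = amp(|11⟩) = (0.1683 - 0.1115i):
new amp(|10⟩) = (0.937994 - 0.346653i)·a = (0.06053 + 0.01022i)
new amp(|11⟩) = (0.937994 + 0.346653i)·b = (0.1965 - 0.04624i)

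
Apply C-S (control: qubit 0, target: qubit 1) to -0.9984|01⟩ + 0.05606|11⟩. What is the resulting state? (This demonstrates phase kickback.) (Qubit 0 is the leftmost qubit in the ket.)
-0.9984|01⟩ + 0.05606i|11⟩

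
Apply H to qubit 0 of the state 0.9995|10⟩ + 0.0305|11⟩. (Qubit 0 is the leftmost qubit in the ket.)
0.7068|00⟩ + 0.02157|01⟩ - 0.7068|10⟩ - 0.02157|11⟩

H on qubit 0 mixes each pair of kets that differ only in qubit 0: amplitudes (a, b) of (|…0…⟩, |…1…⟩) become ((a + b)/√2, (a − b)/√2). Kets absent from the input have amplitude 0.
(|00⟩, |10⟩): (a, b) = (0, 0.9995) → (0.7068, -0.7068)
(|01⟩, |11⟩): (a, b) = (0, 0.0305) → (0.02157, -0.02157)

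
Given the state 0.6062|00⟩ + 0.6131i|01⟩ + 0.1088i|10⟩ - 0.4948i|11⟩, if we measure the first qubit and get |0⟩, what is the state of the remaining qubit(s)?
0.7031|0⟩ + 0.7111i|1⟩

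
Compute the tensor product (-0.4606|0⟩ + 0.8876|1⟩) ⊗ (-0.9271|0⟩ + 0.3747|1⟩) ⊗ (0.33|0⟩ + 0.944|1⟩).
0.1409|000⟩ + 0.4031|001⟩ - 0.05695|010⟩ - 0.1629|011⟩ - 0.2716|100⟩ - 0.7768|101⟩ + 0.1098|110⟩ + 0.314|111⟩

amp(|b₁b₂…⟩) = product of the factor amplitudes for bits b₁, b₂, …; only kets whose every factor amplitude is nonzero survive.
|000⟩: (-0.4606)(-0.9271)(0.33) = 0.1409
|001⟩: (-0.4606)(-0.9271)(0.944) = 0.4031
|010⟩: (-0.4606)(0.3747)(0.33) = -0.05695
|011⟩: (-0.4606)(0.3747)(0.944) = -0.1629
|100⟩: (0.8876)(-0.9271)(0.33) = -0.2716
|101⟩: (0.8876)(-0.9271)(0.944) = -0.7768
|110⟩: (0.8876)(0.3747)(0.33) = 0.1098
|111⟩: (0.8876)(0.3747)(0.944) = 0.314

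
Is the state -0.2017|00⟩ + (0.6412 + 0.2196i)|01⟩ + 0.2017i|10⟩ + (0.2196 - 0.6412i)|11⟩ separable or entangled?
Separable

Writing the state as a|00⟩ + b|01⟩ + c|10⟩ + d|11⟩, it is a product state iff ad − bc = 0.
Here (a, b, c, d) = (-0.2017, (0.6412 + 0.2196i), 0.2017i, (0.2196 - 0.6412i)): ad − bc = (-0.2017)(0.2196 - 0.6412i) − (0.6412 + 0.2196i)(0.2017i) = 0, so the state is separable.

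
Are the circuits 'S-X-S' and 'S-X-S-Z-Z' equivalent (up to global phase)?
Yes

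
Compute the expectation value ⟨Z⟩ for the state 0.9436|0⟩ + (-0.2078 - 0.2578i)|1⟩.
0.7807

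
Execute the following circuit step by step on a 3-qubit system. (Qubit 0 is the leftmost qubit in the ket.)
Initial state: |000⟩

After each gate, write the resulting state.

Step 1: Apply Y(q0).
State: i|100⟩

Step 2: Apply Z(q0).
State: -i|100⟩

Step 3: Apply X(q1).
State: -i|110⟩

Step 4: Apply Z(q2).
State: -i|110⟩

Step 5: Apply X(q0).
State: -i|010⟩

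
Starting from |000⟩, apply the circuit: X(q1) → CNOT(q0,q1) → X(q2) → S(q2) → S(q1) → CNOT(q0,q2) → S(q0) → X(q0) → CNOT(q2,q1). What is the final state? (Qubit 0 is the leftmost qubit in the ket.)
-|101⟩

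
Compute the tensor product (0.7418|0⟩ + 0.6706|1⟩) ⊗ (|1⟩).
0.7418|01⟩ + 0.6706|11⟩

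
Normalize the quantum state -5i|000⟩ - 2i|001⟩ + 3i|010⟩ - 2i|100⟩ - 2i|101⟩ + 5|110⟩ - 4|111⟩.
-0.5361i|000⟩ - 0.2144i|001⟩ + 0.3216i|010⟩ - 0.2144i|100⟩ - 0.2144i|101⟩ + 0.5361|110⟩ - 0.4288|111⟩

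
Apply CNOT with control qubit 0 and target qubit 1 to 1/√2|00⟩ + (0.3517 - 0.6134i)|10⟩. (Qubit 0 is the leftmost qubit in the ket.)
1/√2|00⟩ + (0.3517 - 0.6134i)|11⟩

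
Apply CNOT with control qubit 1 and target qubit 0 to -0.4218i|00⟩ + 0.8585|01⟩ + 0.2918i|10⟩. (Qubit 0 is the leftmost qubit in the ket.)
-0.4218i|00⟩ + 0.2918i|10⟩ + 0.8585|11⟩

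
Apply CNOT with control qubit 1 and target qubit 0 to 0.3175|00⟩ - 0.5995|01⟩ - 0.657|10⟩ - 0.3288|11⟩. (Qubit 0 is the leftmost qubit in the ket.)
0.3175|00⟩ - 0.3288|01⟩ - 0.657|10⟩ - 0.5995|11⟩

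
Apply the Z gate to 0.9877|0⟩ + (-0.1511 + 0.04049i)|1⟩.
0.9877|0⟩ + (0.1511 - 0.04049i)|1⟩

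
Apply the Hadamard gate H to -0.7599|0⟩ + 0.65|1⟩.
-0.07771|0⟩ - 0.9969|1⟩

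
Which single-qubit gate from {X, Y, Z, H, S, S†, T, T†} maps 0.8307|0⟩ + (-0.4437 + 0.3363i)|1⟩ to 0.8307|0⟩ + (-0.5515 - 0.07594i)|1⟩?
T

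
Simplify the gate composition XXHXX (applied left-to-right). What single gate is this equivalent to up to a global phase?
H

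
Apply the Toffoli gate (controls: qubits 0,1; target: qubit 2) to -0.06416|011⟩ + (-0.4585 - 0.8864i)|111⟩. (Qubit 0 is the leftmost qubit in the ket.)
-0.06416|011⟩ + (-0.4585 - 0.8864i)|110⟩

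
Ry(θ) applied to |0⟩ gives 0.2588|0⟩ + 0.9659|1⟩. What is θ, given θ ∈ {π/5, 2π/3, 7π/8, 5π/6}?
5π/6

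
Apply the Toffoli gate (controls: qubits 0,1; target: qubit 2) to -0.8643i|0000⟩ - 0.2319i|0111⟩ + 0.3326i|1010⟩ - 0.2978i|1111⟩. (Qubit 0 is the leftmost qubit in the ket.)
-0.8643i|0000⟩ - 0.2319i|0111⟩ + 0.3326i|1010⟩ - 0.2978i|1101⟩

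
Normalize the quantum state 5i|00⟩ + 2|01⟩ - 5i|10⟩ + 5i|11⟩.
0.5625i|00⟩ + 0.225|01⟩ - 0.5625i|10⟩ + 0.5625i|11⟩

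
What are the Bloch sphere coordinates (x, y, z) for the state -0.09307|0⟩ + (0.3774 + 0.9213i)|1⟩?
(-0.07025, -0.1715, -0.9826)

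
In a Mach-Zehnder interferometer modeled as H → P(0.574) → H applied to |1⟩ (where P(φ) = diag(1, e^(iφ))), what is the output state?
(0.08013 - 0.2715i)|0⟩ + (0.9199 + 0.2715i)|1⟩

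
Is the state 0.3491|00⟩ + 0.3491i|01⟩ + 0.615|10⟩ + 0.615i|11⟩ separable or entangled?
Separable

Writing the state as a|00⟩ + b|01⟩ + c|10⟩ + d|11⟩, it is a product state iff ad − bc = 0.
Here (a, b, c, d) = (0.3491, 0.3491i, 0.615, 0.615i): ad − bc = (0.3491)(0.615i) − (0.3491i)(0.615) = 0, so the state is separable.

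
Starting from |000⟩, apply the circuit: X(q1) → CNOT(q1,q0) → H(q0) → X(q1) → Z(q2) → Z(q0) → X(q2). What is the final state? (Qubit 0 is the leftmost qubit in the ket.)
1/√2|001⟩ + 1/√2|101⟩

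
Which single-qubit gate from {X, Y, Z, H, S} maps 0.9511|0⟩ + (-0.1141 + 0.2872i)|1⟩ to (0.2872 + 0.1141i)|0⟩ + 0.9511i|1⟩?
Y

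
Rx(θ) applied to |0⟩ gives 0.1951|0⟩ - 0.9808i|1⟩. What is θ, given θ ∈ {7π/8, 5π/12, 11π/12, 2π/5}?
7π/8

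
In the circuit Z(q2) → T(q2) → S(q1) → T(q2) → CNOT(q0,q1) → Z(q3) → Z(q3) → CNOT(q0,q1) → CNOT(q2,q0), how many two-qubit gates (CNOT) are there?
3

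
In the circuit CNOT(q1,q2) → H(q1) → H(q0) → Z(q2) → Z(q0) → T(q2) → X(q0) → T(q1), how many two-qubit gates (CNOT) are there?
1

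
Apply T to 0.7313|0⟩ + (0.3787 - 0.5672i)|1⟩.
0.7313|0⟩ + (0.6689 - 0.1333i)|1⟩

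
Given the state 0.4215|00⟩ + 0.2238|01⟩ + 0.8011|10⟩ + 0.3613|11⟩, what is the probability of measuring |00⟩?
0.1777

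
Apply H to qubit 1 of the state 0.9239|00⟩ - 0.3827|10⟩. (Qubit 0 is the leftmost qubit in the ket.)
0.6533|00⟩ + 0.6533|01⟩ - 0.2706|10⟩ - 0.2706|11⟩

H on qubit 1 mixes each pair of kets that differ only in qubit 1: amplitudes (a, b) of (|…0…⟩, |…1…⟩) become ((a + b)/√2, (a − b)/√2). Kets absent from the input have amplitude 0.
(|00⟩, |01⟩): (a, b) = (0.9239, 0) → (0.6533, 0.6533)
(|10⟩, |11⟩): (a, b) = (-0.3827, 0) → (-0.2706, -0.2706)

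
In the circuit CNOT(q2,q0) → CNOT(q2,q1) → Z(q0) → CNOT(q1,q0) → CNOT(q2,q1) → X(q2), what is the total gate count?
6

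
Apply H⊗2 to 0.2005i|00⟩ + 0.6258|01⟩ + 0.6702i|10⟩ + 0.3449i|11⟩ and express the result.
(0.3129 + 0.6078i)|00⟩ + (-0.3129 + 0.2629i)|01⟩ + (0.3129 - 0.4073i)|10⟩ + (-0.3129 - 0.0624i)|11⟩

H⊗2 gives amp(|y⟩) = (1/2) Σ_x (−1)^(x·y) amp(|x⟩), where x·y is the number of positions in which both x and y have a 1.
|00⟩: (0.2005i + 0.6258 + 0.6702i + 0.3449i)/2 = (0.3129 + 0.6078i)
|01⟩: (0.2005i - 0.6258 + 0.6702i - 0.3449i)/2 = (-0.3129 + 0.2629i)
|10⟩: (0.2005i + 0.6258 - 0.6702i - 0.3449i)/2 = (0.3129 - 0.4073i)
|11⟩: (0.2005i - 0.6258 - 0.6702i + 0.3449i)/2 = (-0.3129 - 0.0624i)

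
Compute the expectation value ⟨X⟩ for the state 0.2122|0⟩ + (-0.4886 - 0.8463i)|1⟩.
-0.2074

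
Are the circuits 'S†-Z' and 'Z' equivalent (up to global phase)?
No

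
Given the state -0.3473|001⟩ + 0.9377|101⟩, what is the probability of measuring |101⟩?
0.8793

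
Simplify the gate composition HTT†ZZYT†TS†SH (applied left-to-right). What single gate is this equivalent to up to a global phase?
Y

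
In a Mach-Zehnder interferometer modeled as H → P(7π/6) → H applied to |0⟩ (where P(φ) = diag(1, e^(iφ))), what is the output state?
(0.06699 - 0.25i)|0⟩ + (0.933 + 0.25i)|1⟩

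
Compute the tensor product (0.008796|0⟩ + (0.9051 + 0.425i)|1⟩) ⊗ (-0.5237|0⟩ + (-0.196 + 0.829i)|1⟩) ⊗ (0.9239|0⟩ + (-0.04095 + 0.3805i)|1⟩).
-0.004256|000⟩ + (0.0001886 - 0.001753i)|001⟩ + (-0.001593 + 0.006737i)|010⟩ + (-0.002704 - 0.0009546i)|011⟩ + (-0.4379 - 0.2056i)|100⟩ + (0.1041 - 0.1712i)|101⟩ + (-0.4894 + 0.6163i)|110⟩ + (-0.2321 - 0.2289i)|111⟩

amp(|b₁b₂…⟩) = product of the factor amplitudes for bits b₁, b₂, …; only kets whose every factor amplitude is nonzero survive.
|000⟩: (0.008796)(-0.5237)(0.9239) = -0.004256
|001⟩: (0.008796)(-0.5237)(-0.04095 + 0.3805i) = (0.0001886 - 0.001753i)
|010⟩: (0.008796)(-0.196 + 0.829i)(0.9239) = (-0.001593 + 0.006737i)
|011⟩: (0.008796)(-0.196 + 0.829i)(-0.04095 + 0.3805i) = (-0.002704 - 0.0009546i)
|100⟩: (0.9051 + 0.425i)(-0.5237)(0.9239) = (-0.4379 - 0.2056i)
|101⟩: (0.9051 + 0.425i)(-0.5237)(-0.04095 + 0.3805i) = (0.1041 - 0.1712i)
|110⟩: (0.9051 + 0.425i)(-0.196 + 0.829i)(0.9239) = (-0.4894 + 0.6163i)
|111⟩: (0.9051 + 0.425i)(-0.196 + 0.829i)(-0.04095 + 0.3805i) = (-0.2321 - 0.2289i)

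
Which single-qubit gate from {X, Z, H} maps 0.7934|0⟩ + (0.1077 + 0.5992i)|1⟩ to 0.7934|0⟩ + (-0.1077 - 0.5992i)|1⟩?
Z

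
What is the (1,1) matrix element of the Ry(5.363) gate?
-0.896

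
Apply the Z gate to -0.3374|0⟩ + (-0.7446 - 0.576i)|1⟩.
-0.3374|0⟩ + (0.7446 + 0.576i)|1⟩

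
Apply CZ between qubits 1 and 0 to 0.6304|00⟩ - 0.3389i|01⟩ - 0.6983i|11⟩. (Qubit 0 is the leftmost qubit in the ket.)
0.6304|00⟩ - 0.3389i|01⟩ + 0.6983i|11⟩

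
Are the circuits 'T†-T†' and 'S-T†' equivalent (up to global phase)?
No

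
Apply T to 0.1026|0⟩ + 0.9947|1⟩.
0.1026|0⟩ + (0.7034 + 0.7034i)|1⟩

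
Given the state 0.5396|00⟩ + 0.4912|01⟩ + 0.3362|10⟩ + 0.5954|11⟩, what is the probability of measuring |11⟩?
0.3545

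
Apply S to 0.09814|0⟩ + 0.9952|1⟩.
0.09814|0⟩ + 0.9952i|1⟩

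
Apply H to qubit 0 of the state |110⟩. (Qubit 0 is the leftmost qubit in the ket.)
1/√2|010⟩ - 1/√2|110⟩

H on qubit 0 mixes each pair of kets that differ only in qubit 0: amplitudes (a, b) of (|…0…⟩, |…1…⟩) become ((a + b)/√2, (a − b)/√2). Kets absent from the input have amplitude 0.
(|010⟩, |110⟩): (a, b) = (0, 1) → (1/√2, -1/√2)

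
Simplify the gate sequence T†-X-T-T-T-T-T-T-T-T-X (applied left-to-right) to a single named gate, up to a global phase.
T†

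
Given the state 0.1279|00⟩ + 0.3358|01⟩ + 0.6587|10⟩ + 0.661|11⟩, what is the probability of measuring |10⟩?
0.4339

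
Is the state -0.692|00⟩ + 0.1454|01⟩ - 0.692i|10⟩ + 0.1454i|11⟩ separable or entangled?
Separable

Writing the state as a|00⟩ + b|01⟩ + c|10⟩ + d|11⟩, it is a product state iff ad − bc = 0.
Here (a, b, c, d) = (-0.692, 0.1454, -0.692i, 0.1454i): ad − bc = (-0.692)(0.1454i) − (0.1454)(-0.692i) = 0, so the state is separable.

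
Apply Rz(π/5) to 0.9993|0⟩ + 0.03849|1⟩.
(0.9504 - 0.3088i)|0⟩ + (0.03661 + 0.01189i)|1⟩

Rz(π/5) = [[e^(−iθ/2), 0], [0, e^(iθ/2)]] with e^(±iθ/2) = cos(θ/2) ± i·sin(θ/2); θ = π/5, cos(θ/2) ≈ 0.951057, sin(θ/2) ≈ 0.309017.
With a = amp(|0⟩) = 0.9993 and b = amp(|1⟩) = 0.03849:
new amp(|0⟩) = (0.951057 - 0.309017i)·a = (0.9504 - 0.3088i)
new amp(|1⟩) = (0.951057 + 0.309017i)·b = (0.03661 + 0.01189i)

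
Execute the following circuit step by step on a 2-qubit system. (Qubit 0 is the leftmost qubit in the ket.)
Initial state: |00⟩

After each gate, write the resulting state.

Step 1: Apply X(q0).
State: |10⟩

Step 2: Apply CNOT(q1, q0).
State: |10⟩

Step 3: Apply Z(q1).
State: |10⟩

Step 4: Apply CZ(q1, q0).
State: |10⟩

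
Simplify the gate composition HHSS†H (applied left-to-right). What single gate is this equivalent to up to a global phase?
H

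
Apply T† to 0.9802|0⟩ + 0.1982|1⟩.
0.9802|0⟩ + (0.1401 - 0.1401i)|1⟩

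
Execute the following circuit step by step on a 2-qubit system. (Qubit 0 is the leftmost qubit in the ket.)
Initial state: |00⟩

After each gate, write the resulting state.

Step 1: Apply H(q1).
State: 1/√2|00⟩ + 1/√2|01⟩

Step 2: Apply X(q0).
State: 1/√2|10⟩ + 1/√2|11⟩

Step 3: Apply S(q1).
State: 1/√2|10⟩ + (1/√2)i|11⟩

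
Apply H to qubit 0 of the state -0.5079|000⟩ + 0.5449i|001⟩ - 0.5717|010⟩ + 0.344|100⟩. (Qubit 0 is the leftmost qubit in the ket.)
-0.1159|000⟩ + 0.3853i|001⟩ - 0.4043|010⟩ - 0.6024|100⟩ + 0.3853i|101⟩ - 0.4043|110⟩

H on qubit 0 mixes each pair of kets that differ only in qubit 0: amplitudes (a, b) of (|…0…⟩, |…1…⟩) become ((a + b)/√2, (a − b)/√2). Kets absent from the input have amplitude 0.
(|000⟩, |100⟩): (a, b) = (-0.5079, 0.344) → (-0.1159, -0.6024)
(|001⟩, |101⟩): (a, b) = (0.5449i, 0) → (0.3853i, 0.3853i)
(|010⟩, |110⟩): (a, b) = (-0.5717, 0) → (-0.4043, -0.4043)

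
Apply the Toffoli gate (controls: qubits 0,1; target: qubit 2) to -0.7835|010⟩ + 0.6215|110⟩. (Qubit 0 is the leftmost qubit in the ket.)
-0.7835|010⟩ + 0.6215|111⟩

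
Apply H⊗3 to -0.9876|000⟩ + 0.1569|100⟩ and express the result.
-0.2937|000⟩ - 0.2937|001⟩ - 0.2937|010⟩ - 0.2937|011⟩ - 0.4046|100⟩ - 0.4046|101⟩ - 0.4046|110⟩ - 0.4046|111⟩

H⊗3 gives amp(|y⟩) = (1/2√2) Σ_x (−1)^(x·y) amp(|x⟩), where x·y is the number of positions in which both x and y have a 1.
|000⟩: (-0.9876 + 0.1569)/(2√2) = -0.2937
|001⟩: (-0.9876 + 0.1569)/(2√2) = -0.2937
|010⟩: (-0.9876 + 0.1569)/(2√2) = -0.2937
|011⟩: (-0.9876 + 0.1569)/(2√2) = -0.2937
|100⟩: (-0.9876 - 0.1569)/(2√2) = -0.4046
|101⟩: (-0.9876 - 0.1569)/(2√2) = -0.4046
|110⟩: (-0.9876 - 0.1569)/(2√2) = -0.4046
|111⟩: (-0.9876 - 0.1569)/(2√2) = -0.4046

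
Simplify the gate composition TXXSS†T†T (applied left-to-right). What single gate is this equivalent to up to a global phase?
T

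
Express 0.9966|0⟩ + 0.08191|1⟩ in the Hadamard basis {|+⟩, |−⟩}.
0.7626|+⟩ + 0.6468|−⟩

With |ψ⟩ = α|0⟩ + β|1⟩, the Hadamard-basis coefficients are ⟨+|ψ⟩ = (α + β)/√2 and ⟨−|ψ⟩ = (α − β)/√2.
Here α = 0.9966, β = 0.08191: (α + β)/√2 = 0.7626, (α − β)/√2 = 0.6468.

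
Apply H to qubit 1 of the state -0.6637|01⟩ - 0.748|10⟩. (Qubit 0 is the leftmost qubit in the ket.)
-0.4693|00⟩ + 0.4693|01⟩ - 0.5289|10⟩ - 0.5289|11⟩

H on qubit 1 mixes each pair of kets that differ only in qubit 1: amplitudes (a, b) of (|…0…⟩, |…1…⟩) become ((a + b)/√2, (a − b)/√2). Kets absent from the input have amplitude 0.
(|00⟩, |01⟩): (a, b) = (0, -0.6637) → (-0.4693, 0.4693)
(|10⟩, |11⟩): (a, b) = (-0.748, 0) → (-0.5289, -0.5289)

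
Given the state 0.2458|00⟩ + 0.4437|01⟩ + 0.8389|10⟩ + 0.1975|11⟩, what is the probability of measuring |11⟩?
0.03901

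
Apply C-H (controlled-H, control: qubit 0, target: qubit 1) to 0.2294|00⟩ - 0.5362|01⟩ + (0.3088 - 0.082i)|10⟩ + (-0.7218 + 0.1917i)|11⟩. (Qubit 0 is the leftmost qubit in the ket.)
0.2294|00⟩ - 0.5362|01⟩ + (-0.292 + 0.07757i)|10⟩ + (0.7287 - 0.1935i)|11⟩

C-H leaves the control-|0⟩ kets |00⟩, |01⟩ unchanged and applies H to qubit 1 on the control-|1⟩ pair (|10⟩, |11⟩).
H = [[1/√2, 1/√2], [1/√2, -1/√2]].
With a = amp(|10⟩) = (0.3088 - 0.082i) and b = amp(|11⟩) = (-0.7218 + 0.1917i):
new amp(|10⟩) = (1/√2)·a + (1/√2)·b = (-0.292 + 0.07757i)
new amp(|11⟩) = (1/√2)·a + (-1/√2)·b = (0.7287 - 0.1935i)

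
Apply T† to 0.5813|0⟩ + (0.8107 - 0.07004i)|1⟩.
0.5813|0⟩ + (0.5237 - 0.6228i)|1⟩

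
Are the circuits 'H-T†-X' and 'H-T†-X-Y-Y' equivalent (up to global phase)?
Yes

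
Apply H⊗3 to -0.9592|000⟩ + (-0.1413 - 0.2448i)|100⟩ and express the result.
(-0.3891 - 0.08655i)|000⟩ + (-0.3891 - 0.08655i)|001⟩ + (-0.3891 - 0.08655i)|010⟩ + (-0.3891 - 0.08655i)|011⟩ + (-0.2892 + 0.08655i)|100⟩ + (-0.2892 + 0.08655i)|101⟩ + (-0.2892 + 0.08655i)|110⟩ + (-0.2892 + 0.08655i)|111⟩

H⊗3 gives amp(|y⟩) = (1/2√2) Σ_x (−1)^(x·y) amp(|x⟩), where x·y is the number of positions in which both x and y have a 1.
|000⟩: (-0.9592 + (-0.1413 - 0.2448i))/(2√2) = (-0.3891 - 0.08655i)
|001⟩: (-0.9592 + (-0.1413 - 0.2448i))/(2√2) = (-0.3891 - 0.08655i)
|010⟩: (-0.9592 + (-0.1413 - 0.2448i))/(2√2) = (-0.3891 - 0.08655i)
|011⟩: (-0.9592 + (-0.1413 - 0.2448i))/(2√2) = (-0.3891 - 0.08655i)
|100⟩: (-0.9592 - (-0.1413 - 0.2448i))/(2√2) = (-0.2892 + 0.08655i)
|101⟩: (-0.9592 - (-0.1413 - 0.2448i))/(2√2) = (-0.2892 + 0.08655i)
|110⟩: (-0.9592 - (-0.1413 - 0.2448i))/(2√2) = (-0.2892 + 0.08655i)
|111⟩: (-0.9592 - (-0.1413 - 0.2448i))/(2√2) = (-0.2892 + 0.08655i)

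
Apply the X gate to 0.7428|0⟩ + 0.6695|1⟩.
0.6695|0⟩ + 0.7428|1⟩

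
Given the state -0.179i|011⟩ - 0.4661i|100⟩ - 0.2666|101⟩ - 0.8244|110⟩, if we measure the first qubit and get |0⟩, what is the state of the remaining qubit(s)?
-i|11⟩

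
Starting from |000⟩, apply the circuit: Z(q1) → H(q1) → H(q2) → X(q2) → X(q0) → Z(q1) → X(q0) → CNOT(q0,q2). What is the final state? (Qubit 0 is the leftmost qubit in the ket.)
1/2|000⟩ + 1/2|001⟩ - 1/2|010⟩ - 1/2|011⟩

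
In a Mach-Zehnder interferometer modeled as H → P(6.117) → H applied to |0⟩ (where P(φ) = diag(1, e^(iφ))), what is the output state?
(0.9931 - 0.08271i)|0⟩ + (0.006889 + 0.08271i)|1⟩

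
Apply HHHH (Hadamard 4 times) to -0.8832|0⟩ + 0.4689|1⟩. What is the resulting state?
-0.8832|0⟩ + 0.4689|1⟩

H² = I, so an even number of Hadamards cancels: H^4 = I and the state is unchanged.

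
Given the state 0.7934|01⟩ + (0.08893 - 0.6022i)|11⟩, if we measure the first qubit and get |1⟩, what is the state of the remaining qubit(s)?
(0.1461 - 0.9893i)|1⟩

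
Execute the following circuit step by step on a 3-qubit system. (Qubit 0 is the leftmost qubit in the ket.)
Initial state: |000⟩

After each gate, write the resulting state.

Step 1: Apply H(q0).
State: 1/√2|000⟩ + 1/√2|100⟩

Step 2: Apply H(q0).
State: |000⟩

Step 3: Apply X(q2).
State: |001⟩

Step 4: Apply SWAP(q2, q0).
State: |100⟩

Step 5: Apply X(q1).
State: |110⟩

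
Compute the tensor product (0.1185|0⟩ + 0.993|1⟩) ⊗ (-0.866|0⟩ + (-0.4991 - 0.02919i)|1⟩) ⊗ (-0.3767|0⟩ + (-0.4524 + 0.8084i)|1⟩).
0.03866|000⟩ + (0.04643 - 0.08296i)|001⟩ + (0.02228 + 0.001303i)|010⟩ + (0.02955 - 0.04625i)|011⟩ + 0.3239|100⟩ + (0.389 - 0.6952i)|101⟩ + (0.1867 + 0.01092i)|110⟩ + (0.2476 - 0.3875i)|111⟩

amp(|b₁b₂…⟩) = product of the factor amplitudes for bits b₁, b₂, …; only kets whose every factor amplitude is nonzero survive.
|000⟩: (0.1185)(-0.866)(-0.3767) = 0.03866
|001⟩: (0.1185)(-0.866)(-0.4524 + 0.8084i) = (0.04643 - 0.08296i)
|010⟩: (0.1185)(-0.4991 - 0.02919i)(-0.3767) = (0.02228 + 0.001303i)
|011⟩: (0.1185)(-0.4991 - 0.02919i)(-0.4524 + 0.8084i) = (0.02955 - 0.04625i)
|100⟩: (0.993)(-0.866)(-0.3767) = 0.3239
|101⟩: (0.993)(-0.866)(-0.4524 + 0.8084i) = (0.389 - 0.6952i)
|110⟩: (0.993)(-0.4991 - 0.02919i)(-0.3767) = (0.1867 + 0.01092i)
|111⟩: (0.993)(-0.4991 - 0.02919i)(-0.4524 + 0.8084i) = (0.2476 - 0.3875i)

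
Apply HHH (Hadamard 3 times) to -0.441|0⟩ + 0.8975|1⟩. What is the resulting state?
0.3228|0⟩ - 0.9465|1⟩

H² = I, so H^3 = H: a single Hadamard. With (a, b) = (-0.441, 0.8975), H gives ((a + b)/√2, (a − b)/√2) = (0.3228, -0.9465).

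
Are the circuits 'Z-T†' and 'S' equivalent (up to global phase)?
No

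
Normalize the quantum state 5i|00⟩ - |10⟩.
0.9806i|00⟩ - 0.1961|10⟩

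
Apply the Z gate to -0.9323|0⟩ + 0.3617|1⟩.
-0.9323|0⟩ - 0.3617|1⟩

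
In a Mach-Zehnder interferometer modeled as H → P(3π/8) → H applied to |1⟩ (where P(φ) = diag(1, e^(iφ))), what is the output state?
(0.3087 - 0.4619i)|0⟩ + (0.6913 + 0.4619i)|1⟩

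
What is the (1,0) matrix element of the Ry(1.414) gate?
0.6496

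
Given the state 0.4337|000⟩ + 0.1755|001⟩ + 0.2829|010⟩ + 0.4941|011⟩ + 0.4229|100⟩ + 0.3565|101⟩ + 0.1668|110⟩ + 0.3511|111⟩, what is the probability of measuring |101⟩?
0.1271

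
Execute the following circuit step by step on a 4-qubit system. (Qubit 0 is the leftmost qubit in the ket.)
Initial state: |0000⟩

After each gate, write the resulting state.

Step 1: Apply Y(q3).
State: i|0001⟩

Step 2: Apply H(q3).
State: (1/√2)i|0000⟩ - (1/√2)i|0001⟩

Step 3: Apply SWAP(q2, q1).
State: (1/√2)i|0000⟩ - (1/√2)i|0001⟩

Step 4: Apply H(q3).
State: i|0001⟩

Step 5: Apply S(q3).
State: -|0001⟩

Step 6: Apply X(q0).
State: -|1001⟩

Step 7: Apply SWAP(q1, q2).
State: -|1001⟩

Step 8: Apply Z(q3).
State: |1001⟩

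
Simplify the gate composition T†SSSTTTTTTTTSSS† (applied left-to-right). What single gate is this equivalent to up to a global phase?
T†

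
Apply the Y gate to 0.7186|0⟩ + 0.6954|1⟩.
-0.6954i|0⟩ + 0.7186i|1⟩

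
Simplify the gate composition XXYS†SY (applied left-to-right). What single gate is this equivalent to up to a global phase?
I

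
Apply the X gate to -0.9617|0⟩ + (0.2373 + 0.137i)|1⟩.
(0.2373 + 0.137i)|0⟩ - 0.9617|1⟩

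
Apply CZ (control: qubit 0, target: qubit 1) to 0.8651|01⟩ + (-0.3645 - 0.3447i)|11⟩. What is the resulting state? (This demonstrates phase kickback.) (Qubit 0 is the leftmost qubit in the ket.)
0.8651|01⟩ + (0.3645 + 0.3447i)|11⟩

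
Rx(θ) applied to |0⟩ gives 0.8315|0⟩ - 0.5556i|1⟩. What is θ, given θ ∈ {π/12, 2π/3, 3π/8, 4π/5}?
3π/8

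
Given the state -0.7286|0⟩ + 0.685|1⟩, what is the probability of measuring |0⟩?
0.5309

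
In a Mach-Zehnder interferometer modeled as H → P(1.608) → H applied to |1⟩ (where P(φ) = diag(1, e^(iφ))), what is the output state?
(0.5186 - 0.4997i)|0⟩ + (0.4814 + 0.4997i)|1⟩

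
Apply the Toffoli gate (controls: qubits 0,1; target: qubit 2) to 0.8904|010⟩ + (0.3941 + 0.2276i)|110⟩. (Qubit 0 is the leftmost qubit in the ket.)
0.8904|010⟩ + (0.3941 + 0.2276i)|111⟩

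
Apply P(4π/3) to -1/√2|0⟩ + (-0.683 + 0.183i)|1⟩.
-1/√2|0⟩ + (0.5 + 0.5i)|1⟩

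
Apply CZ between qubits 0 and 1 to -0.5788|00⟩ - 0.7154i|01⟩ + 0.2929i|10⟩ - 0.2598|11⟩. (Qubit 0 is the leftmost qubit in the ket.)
-0.5788|00⟩ - 0.7154i|01⟩ + 0.2929i|10⟩ + 0.2598|11⟩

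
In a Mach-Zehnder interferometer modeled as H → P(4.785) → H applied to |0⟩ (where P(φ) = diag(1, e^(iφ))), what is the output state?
(0.5363 - 0.4987i)|0⟩ + (0.4637 + 0.4987i)|1⟩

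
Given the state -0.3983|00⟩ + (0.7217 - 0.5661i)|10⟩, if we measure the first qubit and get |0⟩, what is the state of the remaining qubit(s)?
-|0⟩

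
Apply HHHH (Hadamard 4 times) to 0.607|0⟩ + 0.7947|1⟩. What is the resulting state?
0.607|0⟩ + 0.7947|1⟩

H² = I, so an even number of Hadamards cancels: H^4 = I and the state is unchanged.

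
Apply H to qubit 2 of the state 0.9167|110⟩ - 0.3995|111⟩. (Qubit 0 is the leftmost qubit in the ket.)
0.3657|110⟩ + 0.9307|111⟩

H on qubit 2 mixes each pair of kets that differ only in qubit 2: amplitudes (a, b) of (|…0…⟩, |…1…⟩) become ((a + b)/√2, (a − b)/√2). Kets absent from the input have amplitude 0.
(|110⟩, |111⟩): (a, b) = (0.9167, -0.3995) → (0.3657, 0.9307)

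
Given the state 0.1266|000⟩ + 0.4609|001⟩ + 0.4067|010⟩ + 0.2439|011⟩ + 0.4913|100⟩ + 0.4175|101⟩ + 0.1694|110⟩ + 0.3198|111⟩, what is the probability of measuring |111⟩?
0.1023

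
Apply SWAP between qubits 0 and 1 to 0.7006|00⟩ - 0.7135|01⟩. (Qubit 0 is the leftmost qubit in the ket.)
0.7006|00⟩ - 0.7135|10⟩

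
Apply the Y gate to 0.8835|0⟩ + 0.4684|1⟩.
-0.4684i|0⟩ + 0.8835i|1⟩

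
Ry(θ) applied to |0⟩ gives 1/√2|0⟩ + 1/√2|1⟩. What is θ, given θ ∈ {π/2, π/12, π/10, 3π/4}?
π/2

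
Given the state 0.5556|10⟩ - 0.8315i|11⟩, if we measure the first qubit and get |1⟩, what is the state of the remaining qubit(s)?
0.5556|0⟩ - 0.8315i|1⟩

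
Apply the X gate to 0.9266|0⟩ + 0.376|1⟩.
0.376|0⟩ + 0.9266|1⟩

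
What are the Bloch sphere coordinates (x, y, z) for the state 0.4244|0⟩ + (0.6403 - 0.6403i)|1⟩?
(0.5435, -0.5435, -0.6399)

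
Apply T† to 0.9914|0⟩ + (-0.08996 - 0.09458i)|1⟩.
0.9914|0⟩ + (-0.1305 - 0.003267i)|1⟩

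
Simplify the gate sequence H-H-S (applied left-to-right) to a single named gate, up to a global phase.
S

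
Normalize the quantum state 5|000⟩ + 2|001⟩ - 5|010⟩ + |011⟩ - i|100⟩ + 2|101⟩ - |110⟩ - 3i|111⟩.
0.5976|000⟩ + 0.239|001⟩ - 0.5976|010⟩ + 0.1195|011⟩ - 0.1195i|100⟩ + 0.239|101⟩ - 0.1195|110⟩ - 0.3586i|111⟩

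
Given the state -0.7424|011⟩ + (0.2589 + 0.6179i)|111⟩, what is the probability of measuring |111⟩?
0.4488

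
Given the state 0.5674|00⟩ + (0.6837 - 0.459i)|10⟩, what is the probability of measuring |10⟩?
0.6781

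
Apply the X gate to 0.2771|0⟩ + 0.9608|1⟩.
0.9608|0⟩ + 0.2771|1⟩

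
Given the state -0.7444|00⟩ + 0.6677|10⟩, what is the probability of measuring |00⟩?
0.5541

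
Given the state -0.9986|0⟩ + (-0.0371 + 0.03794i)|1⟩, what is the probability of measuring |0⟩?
0.9972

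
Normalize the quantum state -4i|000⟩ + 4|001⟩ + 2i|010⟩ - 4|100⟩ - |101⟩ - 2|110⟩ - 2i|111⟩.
-0.5121i|000⟩ + 0.5121|001⟩ + 0.2561i|010⟩ - 0.5121|100⟩ - 0.128|101⟩ - 0.2561|110⟩ - 0.2561i|111⟩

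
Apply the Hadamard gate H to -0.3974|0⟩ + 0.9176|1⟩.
0.3678|0⟩ - 0.9298|1⟩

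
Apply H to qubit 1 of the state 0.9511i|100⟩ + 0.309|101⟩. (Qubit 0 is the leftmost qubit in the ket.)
0.6725i|100⟩ + 0.2185|101⟩ + 0.6725i|110⟩ + 0.2185|111⟩

H on qubit 1 mixes each pair of kets that differ only in qubit 1: amplitudes (a, b) of (|…0…⟩, |…1…⟩) become ((a + b)/√2, (a − b)/√2). Kets absent from the input have amplitude 0.
(|100⟩, |110⟩): (a, b) = (0.9511i, 0) → (0.6725i, 0.6725i)
(|101⟩, |111⟩): (a, b) = (0.309, 0) → (0.2185, 0.2185)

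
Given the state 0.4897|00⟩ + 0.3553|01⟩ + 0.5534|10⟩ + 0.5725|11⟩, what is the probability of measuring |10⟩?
0.3063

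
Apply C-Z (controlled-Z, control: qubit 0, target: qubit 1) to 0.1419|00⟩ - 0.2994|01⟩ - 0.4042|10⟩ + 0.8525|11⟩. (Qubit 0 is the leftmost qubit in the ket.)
0.1419|00⟩ - 0.2994|01⟩ - 0.4042|10⟩ - 0.8525|11⟩

C-Z leaves the control-|0⟩ kets |00⟩, |01⟩ unchanged and applies Z to qubit 1 on the control-|1⟩ pair (|10⟩, |11⟩).
Z = [[1, 0], [0, -1]].
With a = amp(|10⟩) = -0.4042 and b = amp(|11⟩) = 0.8525:
new amp(|10⟩) = (1)·a = -0.4042
new amp(|11⟩) = (-1)·b = -0.8525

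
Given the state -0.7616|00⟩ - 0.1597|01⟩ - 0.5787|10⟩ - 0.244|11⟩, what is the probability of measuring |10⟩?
0.3349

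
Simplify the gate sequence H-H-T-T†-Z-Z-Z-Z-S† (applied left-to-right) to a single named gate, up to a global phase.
S†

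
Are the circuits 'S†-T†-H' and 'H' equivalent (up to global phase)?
No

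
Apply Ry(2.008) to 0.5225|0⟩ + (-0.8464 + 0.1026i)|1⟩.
(0.9946 - 0.08656i)|0⟩ + (-0.01367 + 0.05509i)|1⟩

Ry(2.008) = [[cos(θ/2), −sin(θ/2)], [sin(θ/2), cos(θ/2)]]; θ = 2.008, cos(θ/2) ≈ 0.536932, sin(θ/2) ≈ 0.843625.
With a = amp(|0⟩) = 0.5225 and b = amp(|1⟩) = (-0.8464 + 0.1026i):
new amp(|0⟩) = (0.536932)·a + (-0.843625)·b = (0.9946 - 0.08656i)
new amp(|1⟩) = (0.843625)·a + (0.536932)·b = (-0.01367 + 0.05509i)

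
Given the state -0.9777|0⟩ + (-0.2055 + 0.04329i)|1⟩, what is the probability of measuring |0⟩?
0.9559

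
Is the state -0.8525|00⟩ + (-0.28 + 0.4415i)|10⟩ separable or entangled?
Separable

Writing the state as a|00⟩ + b|01⟩ + c|10⟩ + d|11⟩, it is a product state iff ad − bc = 0.
Here (a, b, c, d) = (-0.8525, 0, (-0.28 + 0.4415i), 0): ad − bc = (-0.8525)(0) − (0)(-0.28 + 0.4415i) = 0, so the state is separable.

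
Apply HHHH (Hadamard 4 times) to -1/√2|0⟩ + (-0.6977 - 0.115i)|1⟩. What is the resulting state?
-1/√2|0⟩ + (-0.6977 - 0.115i)|1⟩

H² = I, so an even number of Hadamards cancels: H^4 = I and the state is unchanged.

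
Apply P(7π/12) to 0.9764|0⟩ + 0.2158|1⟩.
0.9764|0⟩ + (-0.05585 + 0.2084i)|1⟩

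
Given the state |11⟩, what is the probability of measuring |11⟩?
1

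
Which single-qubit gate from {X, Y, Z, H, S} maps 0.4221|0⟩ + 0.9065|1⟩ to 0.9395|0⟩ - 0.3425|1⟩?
H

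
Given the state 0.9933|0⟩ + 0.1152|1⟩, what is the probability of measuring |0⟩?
0.9866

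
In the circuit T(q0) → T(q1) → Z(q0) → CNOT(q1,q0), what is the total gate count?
4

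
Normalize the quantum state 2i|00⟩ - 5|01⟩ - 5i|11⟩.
0.2722i|00⟩ - 0.6804|01⟩ - 0.6804i|11⟩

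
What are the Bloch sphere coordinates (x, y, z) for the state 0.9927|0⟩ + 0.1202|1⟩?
(0.2386, 0, 0.971)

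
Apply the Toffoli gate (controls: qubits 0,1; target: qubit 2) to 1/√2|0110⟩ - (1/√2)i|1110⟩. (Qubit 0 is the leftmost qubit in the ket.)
1/√2|0110⟩ - (1/√2)i|1100⟩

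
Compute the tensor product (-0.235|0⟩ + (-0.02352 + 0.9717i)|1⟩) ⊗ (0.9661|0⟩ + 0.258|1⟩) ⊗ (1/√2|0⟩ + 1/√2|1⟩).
-0.1605|000⟩ - 0.1605|001⟩ - 0.04287|010⟩ - 0.04287|011⟩ + (-0.01607 + 0.6638i)|100⟩ + (-0.01607 + 0.6638i)|101⟩ + (-0.004291 + 0.1773i)|110⟩ + (-0.004291 + 0.1773i)|111⟩

amp(|b₁b₂…⟩) = product of the factor amplitudes for bits b₁, b₂, …; only kets whose every factor amplitude is nonzero survive.
|000⟩: (-0.235)(0.9661)(1/√2) = -0.1605
|001⟩: (-0.235)(0.9661)(1/√2) = -0.1605
|010⟩: (-0.235)(0.258)(1/√2) = -0.04287
|011⟩: (-0.235)(0.258)(1/√2) = -0.04287
|100⟩: (-0.02352 + 0.9717i)(0.9661)(1/√2) = (-0.01607 + 0.6638i)
|101⟩: (-0.02352 + 0.9717i)(0.9661)(1/√2) = (-0.01607 + 0.6638i)
|110⟩: (-0.02352 + 0.9717i)(0.258)(1/√2) = (-0.004291 + 0.1773i)
|111⟩: (-0.02352 + 0.9717i)(0.258)(1/√2) = (-0.004291 + 0.1773i)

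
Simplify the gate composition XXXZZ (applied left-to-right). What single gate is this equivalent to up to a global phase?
X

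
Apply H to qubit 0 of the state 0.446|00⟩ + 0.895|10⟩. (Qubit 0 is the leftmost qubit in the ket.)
0.9482|00⟩ - 0.3175|10⟩

H on qubit 0 mixes each pair of kets that differ only in qubit 0: amplitudes (a, b) of (|…0…⟩, |…1…⟩) become ((a + b)/√2, (a − b)/√2). Kets absent from the input have amplitude 0.
(|00⟩, |10⟩): (a, b) = (0.446, 0.895) → (0.9482, -0.3175)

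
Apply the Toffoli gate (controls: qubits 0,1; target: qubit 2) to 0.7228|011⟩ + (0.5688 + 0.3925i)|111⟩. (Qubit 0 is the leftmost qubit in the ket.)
0.7228|011⟩ + (0.5688 + 0.3925i)|110⟩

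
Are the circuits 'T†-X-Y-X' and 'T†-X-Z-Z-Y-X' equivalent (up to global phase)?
Yes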